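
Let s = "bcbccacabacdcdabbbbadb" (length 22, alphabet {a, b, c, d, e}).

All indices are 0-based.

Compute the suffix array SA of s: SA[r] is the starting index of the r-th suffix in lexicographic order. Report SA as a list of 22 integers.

[7, 14, 5, 9, 19, 21, 8, 18, 17, 16, 15, 0, 2, 6, 4, 1, 3, 12, 10, 13, 20, 11]

rank→(start, suffix):
  0 → (7, 'abacdcdabbbbadb')
  1 → (14, 'abbbbadb')
  2 → (5, 'acabacdcdabbbbadb')
  3 → (9, 'acdcdabbbbadb')
  4 → (19, 'adb')
  5 → (21, 'b')
  6 → (8, 'bacdcdabbbbadb')
  7 → (18, 'badb')
  8 → (17, 'bbadb')
  9 → (16, 'bbbadb')
  10 → (15, 'bbbbadb')
  11 → (0, 'bcbccacabacdcdabbbbadb')
  12 → (2, 'bccacabacdcdabbbbadb')
  13 → (6, 'cabacdcdabbbbadb')
  14 → (4, 'cacabacdcdabbbbadb')
  15 → (1, 'cbccacabacdcdabbbbadb')
  16 → (3, 'ccacabacdcdabbbbadb')
  17 → (12, 'cdabbbbadb')
  18 → (10, 'cdcdabbbbadb')
  19 → (13, 'dabbbbadb')
  20 → (20, 'db')
  21 → (11, 'dcdabbbbadb')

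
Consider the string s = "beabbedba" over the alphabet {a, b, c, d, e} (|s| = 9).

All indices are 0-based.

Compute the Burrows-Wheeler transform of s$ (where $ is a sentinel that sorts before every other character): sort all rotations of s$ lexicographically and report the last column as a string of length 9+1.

abeda$bebb

rank  rotation    last
    0  $beabbedba  a
    1  a$beabbedb  b
    2  abbedba$be  e
    3  ba$beabbed  d
    4  bbedba$bea  a
    5  beabbedba$  $
    6  bedba$beab  b
    7  dba$beabbe  e
    8  eabbedba$b  b
    9  edba$beabb  b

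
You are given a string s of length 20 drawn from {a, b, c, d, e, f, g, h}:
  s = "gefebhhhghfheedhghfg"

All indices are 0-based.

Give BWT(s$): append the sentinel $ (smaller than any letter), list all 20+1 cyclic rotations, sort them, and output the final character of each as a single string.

rank  rotation               last
    0  $gefebhhhghfheedhghfg  g
    1  bhhhghfheedhghfg$gefe  e
    2  dhghfg$gefebhhhghfhee  e
    3  ebhhhghfheedhghfg$gef  f
    4  edhghfg$gefebhhhghfhe  e
    5  eedhghfg$gefebhhhghfh  h
    6  efebhhhghfheedhghfg$g  g
    7  febhhhghfheedhghfg$ge  e
    8  fg$gefebhhhghfheedhgh  h
    9  fheedhghfg$gefebhhhgh  h
   10  g$gefebhhhghfheedhghf  f
   11  gefebhhhghfheedhghfg$  $
   12  ghfg$gefebhhhghfheedh  h
   13  ghfheedhghfg$gefebhhh  h
   14  heedhghfg$gefebhhhghf  f
   15  hfg$gefebhhhghfheedhg  g
   16  hfheedhghfg$gefebhhhg  g
   17  hghfg$gefebhhhghfheed  d
   18  hghfheedhghfg$gefebhh  h
   19  hhghfheedhghfg$gefebh  h
   20  hhhghfheedhghfg$gefeb  b

geefehgehhf$hhfggdhhb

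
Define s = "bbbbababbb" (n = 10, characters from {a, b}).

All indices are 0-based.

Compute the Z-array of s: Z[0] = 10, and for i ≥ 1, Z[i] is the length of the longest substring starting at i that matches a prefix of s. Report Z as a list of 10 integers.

Z[0]=10
i=1: i≥r, start 0; Z[1]=3 grow→box=[1,4)
i=2: min(r-i=2, Z[1]=3)=2; Z[2]=2
i=3: min(r-i=1, Z[2]=2)=1; Z[3]=1
i=4: i≥r, start 0; Z[4]=0
i=5: i≥r, start 0; Z[5]=1 grow→box=[5,6)
i=6: i≥r, start 0; Z[6]=0
i=7: i≥r, start 0; Z[7]=3 grow→box=[7,10)
i=8: min(r-i=2, Z[1]=3)=2; Z[8]=2
i=9: min(r-i=1, Z[2]=2)=1; Z[9]=1

[10, 3, 2, 1, 0, 1, 0, 3, 2, 1]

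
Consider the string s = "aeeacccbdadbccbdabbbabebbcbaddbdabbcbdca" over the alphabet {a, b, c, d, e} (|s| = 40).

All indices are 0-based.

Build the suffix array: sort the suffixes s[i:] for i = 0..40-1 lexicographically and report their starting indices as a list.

rank | idx | suffix
   0 |  39 | a
   1 |  16 | abbbabebbcbaddbdabbcbdca
   2 |  32 | abbcbdca
   3 |  20 | abebbcbaddbdabbcbdca
   4 |   3 | acccbdadbccbdabbbabebbcbaddbdabbcbdca
   5 |   9 | adbccbdabbbabebbcbaddbdabbcbdca
   6 |  27 | addbdabbcbdca
   7 |   0 | aeeacccbdadbccbdabbbabebbcbaddbdabbcbdca
   8 |  19 | babebbcbaddbdabbcbdca
   9 |  26 | baddbdabbcbdca
  10 |  18 | bbabebbcbaddbdabbcbdca
  11 |  17 | bbbabebbcbaddbdabbcbdca
  12 |  23 | bbcbaddbdabbcbdca
  13 |  33 | bbcbdca
  14 |  24 | bcbaddbdabbcbdca
  15 |  34 | bcbdca
  16 |  11 | bccbdabbbabebbcbaddbdabbcbdca
  17 |  14 | bdabbbabebbcbaddbdabbcbdca
  18 |  30 | bdabbcbdca
  19 |   7 | bdadbccbdabbbabebbcbaddbdabbcbdca
  20 |  36 | bdca
  21 |  21 | bebbcbaddbdabbcbdca
  22 |  38 | ca
  23 |  25 | cbaddbdabbcbdca
  24 |  13 | cbdabbbabebbcbaddbdabbcbdca
  25 |   6 | cbdadbccbdabbbabebbcbaddbdabbcbdca
  26 |  35 | cbdca
  27 |  12 | ccbdabbbabebbcbaddbdabbcbdca
  28 |   5 | ccbdadbccbdabbbabebbcbaddbdabbcbdca
  29 |   4 | cccbdadbccbdabbbabebbcbaddbdabbcbdca
  30 |  15 | dabbbabebbcbaddbdabbcbdca
  31 |  31 | dabbcbdca
  32 |   8 | dadbccbdabbbabebbcbaddbdabbcbdca
  33 |  10 | dbccbdabbbabebbcbaddbdabbcbdca
  34 |  29 | dbdabbcbdca
  35 |  37 | dca
  36 |  28 | ddbdabbcbdca
  37 |   2 | eacccbdadbccbdabbbabebbcbaddbdabbcbdca
  38 |  22 | ebbcbaddbdabbcbdca
  39 |   1 | eeacccbdadbccbdabbbabebbcbaddbdabbcbdca

[39, 16, 32, 20, 3, 9, 27, 0, 19, 26, 18, 17, 23, 33, 24, 34, 11, 14, 30, 7, 36, 21, 38, 25, 13, 6, 35, 12, 5, 4, 15, 31, 8, 10, 29, 37, 28, 2, 22, 1]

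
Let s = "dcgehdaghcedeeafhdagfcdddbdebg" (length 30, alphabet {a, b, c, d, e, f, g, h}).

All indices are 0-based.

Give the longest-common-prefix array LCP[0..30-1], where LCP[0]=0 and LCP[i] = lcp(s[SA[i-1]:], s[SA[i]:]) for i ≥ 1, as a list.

[0, 1, 2, 0, 1, 0, 1, 1, 0, 3, 1, 1, 1, 2, 1, 2, 0, 1, 1, 1, 1, 0, 1, 0, 1, 1, 1, 0, 1, 4]

rank | idx | suffix
   0 |  14 | afhdagfcdddbdebg
   1 |  18 | agfcdddbdebg
   2 |   6 | aghcedeeafhdagfcdddbdebg
   3 |  25 | bdebg
   4 |  28 | bg
   5 |  21 | cdddbdebg
   6 |   9 | cedeeafhdagfcdddbdebg
   7 |   1 | cgehdaghcedeeafhdagfcdddbdebg
   8 |  17 | dagfcdddbdebg
   9 |   5 | daghcedeeafhdagfcdddbdebg
  10 |  24 | dbdebg
  11 |   0 | dcgehdaghcedeeafhdagfcdddbdebg
  12 |  23 | ddbdebg
  13 |  22 | dddbdebg
  14 |  26 | debg
  15 |  11 | deeafhdagfcdddbdebg
  16 |  13 | eafhdagfcdddbdebg
  17 |  27 | ebg
  18 |  10 | edeeafhdagfcdddbdebg
  19 |  12 | eeafhdagfcdddbdebg
  20 |   3 | ehdaghcedeeafhdagfcdddbdebg
  21 |  20 | fcdddbdebg
  22 |  15 | fhdagfcdddbdebg
  23 |  29 | g
  24 |   2 | gehdaghcedeeafhdagfcdddbdebg
  25 |  19 | gfcdddbdebg
  26 |   7 | ghcedeeafhdagfcdddbdebg
  27 |   8 | hcedeeafhdagfcdddbdebg
  28 |  16 | hdagfcdddbdebg
  29 |   4 | hdaghcedeeafhdagfcdddbdebg

SA = [14, 18, 6, 25, 28, 21, 9, 1, 17, 5, 24, 0, 23, 22, 26, 11, 13, 27, 10, 12, 3, 20, 15, 29, 2, 19, 7, 8, 16, 4]
i: (SA[i-1],SA[i]) lcp shared
  1: (14,18) 1 'a'
  2: (18,6) 2 'ag'
  3: (6,25) 0 ''
  4: (25,28) 1 'b'
  5: (28,21) 0 ''
  6: (21,9) 1 'c'
  7: (9,1) 1 'c'
  8: (1,17) 0 ''
  9: (17,5) 3 'dag'
  10: (5,24) 1 'd'
  11: (24,0) 1 'd'
  12: (0,23) 1 'd'
  13: (23,22) 2 'dd'
  14: (22,26) 1 'd'
  15: (26,11) 2 'de'
  16: (11,13) 0 ''
  17: (13,27) 1 'e'
  18: (27,10) 1 'e'
  19: (10,12) 1 'e'
  20: (12,3) 1 'e'
  21: (3,20) 0 ''
  22: (20,15) 1 'f'
  23: (15,29) 0 ''
  24: (29,2) 1 'g'
  25: (2,19) 1 'g'
  26: (19,7) 1 'g'
  27: (7,8) 0 ''
  28: (8,16) 1 'h'
  29: (16,4) 4 'hdag'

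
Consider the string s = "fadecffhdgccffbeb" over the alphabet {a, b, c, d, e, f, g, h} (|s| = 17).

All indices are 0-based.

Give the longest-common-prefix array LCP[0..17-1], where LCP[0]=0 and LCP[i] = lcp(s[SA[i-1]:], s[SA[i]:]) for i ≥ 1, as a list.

[0, 0, 1, 0, 1, 3, 0, 1, 0, 1, 0, 1, 1, 2, 1, 0, 0]

rank→(start, suffix):
  0 → (1, 'adecffhdgccffbeb')
  1 → (16, 'b')
  2 → (14, 'beb')
  3 → (10, 'ccffbeb')
  4 → (11, 'cffbeb')
  5 → (4, 'cffhdgccffbeb')
  6 → (2, 'decffhdgccffbeb')
  7 → (8, 'dgccffbeb')
  8 → (15, 'eb')
  9 → (3, 'ecffhdgccffbeb')
  10 → (0, 'fadecffhdgccffbeb')
  11 → (13, 'fbeb')
  12 → (12, 'ffbeb')
  13 → (5, 'ffhdgccffbeb')
  14 → (6, 'fhdgccffbeb')
  15 → (9, 'gccffbeb')
  16 → (7, 'hdgccffbeb')

SA = [1, 16, 14, 10, 11, 4, 2, 8, 15, 3, 0, 13, 12, 5, 6, 9, 7]
[i] adj suffixes → lcp
  [1] 1/16 → 0 ('')
  [2] 16/14 → 1 ('b')
  [3] 14/10 → 0 ('')
  [4] 10/11 → 1 ('c')
  [5] 11/4 → 3 ('cff')
  [6] 4/2 → 0 ('')
  [7] 2/8 → 1 ('d')
  [8] 8/15 → 0 ('')
  [9] 15/3 → 1 ('e')
  [10] 3/0 → 0 ('')
  [11] 0/13 → 1 ('f')
  [12] 13/12 → 1 ('f')
  [13] 12/5 → 2 ('ff')
  [14] 5/6 → 1 ('f')
  [15] 6/9 → 0 ('')
  [16] 9/7 → 0 ('')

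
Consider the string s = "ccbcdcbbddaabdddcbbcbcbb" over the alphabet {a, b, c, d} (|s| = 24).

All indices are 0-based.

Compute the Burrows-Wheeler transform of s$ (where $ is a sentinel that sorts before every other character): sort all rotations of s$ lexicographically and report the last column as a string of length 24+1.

rank  rotation                   last
    0  $ccbcdcbbddaabdddcbbcbcbb  b
    1  aabdddcbbcbcbb$ccbcdcbbdd  d
    2  abdddcbbcbcbb$ccbcdcbbdda  a
    3  b$ccbcdcbbddaabdddcbbcbcb  b
    4  bb$ccbcdcbbddaabdddcbbcbc  c
    5  bbcbcbb$ccbcdcbbddaabdddc  c
    6  bbddaabdddcbbcbcbb$ccbcdc  c
    7  bcbb$ccbcdcbbddaabdddcbbc  c
    8  bcbcbb$ccbcdcbbddaabdddcb  b
    9  bcdcbbddaabdddcbbcbcbb$cc  c
   10  bddaabdddcbbcbcbb$ccbcdcb  b
   11  bdddcbbcbcbb$ccbcdcbbddaa  a
   12  cbb$ccbcdcbbddaabdddcbbcb  b
   13  cbbcbcbb$ccbcdcbbddaabddd  d
   14  cbbddaabdddcbbcbcbb$ccbcd  d
   15  cbcbb$ccbcdcbbddaabdddcbb  b
   16  cbcdcbbddaabdddcbbcbcbb$c  c
   17  ccbcdcbbddaabdddcbbcbcbb$  $
   18  cdcbbddaabdddcbbcbcbb$ccb  b
   19  daabdddcbbcbcbb$ccbcdcbbd  d
   20  dcbbcbcbb$ccbcdcbbddaabdd  d
   21  dcbbddaabdddcbbcbcbb$ccbc  c
   22  ddaabdddcbbcbcbb$ccbcdcbb  b
   23  ddcbbcbcbb$ccbcdcbbddaabd  d
   24  dddcbbcbcbb$ccbcdcbbddaab  b

bdabccccbcbabddbc$bddcbdb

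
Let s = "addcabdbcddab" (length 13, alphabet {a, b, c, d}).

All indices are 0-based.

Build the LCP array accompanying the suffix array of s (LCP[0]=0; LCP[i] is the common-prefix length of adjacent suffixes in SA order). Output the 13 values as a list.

rank→(start, suffix):
  0 → (11, 'ab')
  1 → (4, 'abdbcddab')
  2 → (0, 'addcabdbcddab')
  3 → (12, 'b')
  4 → (7, 'bcddab')
  5 → (5, 'bdbcddab')
  6 → (3, 'cabdbcddab')
  7 → (8, 'cddab')
  8 → (10, 'dab')
  9 → (6, 'dbcddab')
  10 → (2, 'dcabdbcddab')
  11 → (9, 'ddab')
  12 → (1, 'ddcabdbcddab')

SA = [11, 4, 0, 12, 7, 5, 3, 8, 10, 6, 2, 9, 1]
[i] adj suffixes → lcp
  [1] 11/4 → 2 ('ab')
  [2] 4/0 → 1 ('a')
  [3] 0/12 → 0 ('')
  [4] 12/7 → 1 ('b')
  [5] 7/5 → 1 ('b')
  [6] 5/3 → 0 ('')
  [7] 3/8 → 1 ('c')
  [8] 8/10 → 0 ('')
  [9] 10/6 → 1 ('d')
  [10] 6/2 → 1 ('d')
  [11] 2/9 → 1 ('d')
  [12] 9/1 → 2 ('dd')

[0, 2, 1, 0, 1, 1, 0, 1, 0, 1, 1, 1, 2]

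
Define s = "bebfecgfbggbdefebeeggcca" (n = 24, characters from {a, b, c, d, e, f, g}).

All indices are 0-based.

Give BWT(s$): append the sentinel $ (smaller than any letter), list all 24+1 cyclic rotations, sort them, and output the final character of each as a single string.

rank  rotation                   last
    0  $bebfecgfbggbdefebeeggcca  a
    1  a$bebfecgfbggbdefebeeggcc  c
    2  bdefebeeggcca$bebfecgfbgg  g
    3  bebfecgfbggbdefebeeggcca$  $
    4  beeggcca$bebfecgfbggbdefe  e
    5  bfecgfbggbdefebeeggcca$be  e
    6  bggbdefebeeggcca$bebfecgf  f
    7  ca$bebfecgfbggbdefebeeggc  c
    8  cca$bebfecgfbggbdefebeegg  g
    9  cgfbggbdefebeeggcca$bebfe  e
   10  defebeeggcca$bebfecgfbggb  b
   11  ebeeggcca$bebfecgfbggbdef  f
   12  ebfecgfbggbdefebeeggcca$b  b
   13  ecgfbggbdefebeeggcca$bebf  f
   14  eeggcca$bebfecgfbggbdefeb  b
   15  efebeeggcca$bebfecgfbggbd  d
   16  eggcca$bebfecgfbggbdefebe  e
   17  fbggbdefebeeggcca$bebfecg  g
   18  febeeggcca$bebfecgfbggbde  e
   19  fecgfbggbdefebeeggcca$beb  b
   20  gbdefebeeggcca$bebfecgfbg  g
   21  gcca$bebfecgfbggbdefebeeg  g
   22  gfbggbdefebeeggcca$bebfec  c
   23  ggbdefebeeggcca$bebfecgfb  b
   24  ggcca$bebfecgfbggbdefebee  e

acg$eefcgebfbfbdegebggcbe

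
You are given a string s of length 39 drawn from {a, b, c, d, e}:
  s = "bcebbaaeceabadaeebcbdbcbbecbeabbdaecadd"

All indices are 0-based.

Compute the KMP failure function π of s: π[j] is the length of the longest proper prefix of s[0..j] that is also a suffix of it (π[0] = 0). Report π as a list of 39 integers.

π[0] = 0
j=1 s[j]='c': π[1]=0 (border '')
j=2 s[j]='e': π[2]=0 (border '')
j=3 s[j]='b': π[3]=1 (border 'b')
j=4 s[j]='b': k: 1→0; π[4]=1 (border 'b')
j=5 s[j]='a': k: 1→0; π[5]=0 (border '')
j=6 s[j]='a': π[6]=0 (border '')
j=7 s[j]='e': π[7]=0 (border '')
j=8 s[j]='c': π[8]=0 (border '')
j=9 s[j]='e': π[9]=0 (border '')
j=10 s[j]='a': π[10]=0 (border '')
j=11 s[j]='b': π[11]=1 (border 'b')
j=12 s[j]='a': k: 1→0; π[12]=0 (border '')
j=13 s[j]='d': π[13]=0 (border '')
j=14 s[j]='a': π[14]=0 (border '')
j=15 s[j]='e': π[15]=0 (border '')
j=16 s[j]='e': π[16]=0 (border '')
j=17 s[j]='b': π[17]=1 (border 'b')
j=18 s[j]='c': π[18]=2 (border 'bc')
j=19 s[j]='b': k: 2→0; π[19]=1 (border 'b')
j=20 s[j]='d': k: 1→0; π[20]=0 (border '')
j=21 s[j]='b': π[21]=1 (border 'b')
j=22 s[j]='c': π[22]=2 (border 'bc')
j=23 s[j]='b': k: 2→0; π[23]=1 (border 'b')
j=24 s[j]='b': k: 1→0; π[24]=1 (border 'b')
j=25 s[j]='e': k: 1→0; π[25]=0 (border '')
j=26 s[j]='c': π[26]=0 (border '')
j=27 s[j]='b': π[27]=1 (border 'b')
j=28 s[j]='e': k: 1→0; π[28]=0 (border '')
j=29 s[j]='a': π[29]=0 (border '')
j=30 s[j]='b': π[30]=1 (border 'b')
j=31 s[j]='b': k: 1→0; π[31]=1 (border 'b')
j=32 s[j]='d': k: 1→0; π[32]=0 (border '')
j=33 s[j]='a': π[33]=0 (border '')
j=34 s[j]='e': π[34]=0 (border '')
j=35 s[j]='c': π[35]=0 (border '')
j=36 s[j]='a': π[36]=0 (border '')
j=37 s[j]='d': π[37]=0 (border '')
j=38 s[j]='d': π[38]=0 (border '')

[0, 0, 0, 1, 1, 0, 0, 0, 0, 0, 0, 1, 0, 0, 0, 0, 0, 1, 2, 1, 0, 1, 2, 1, 1, 0, 0, 1, 0, 0, 1, 1, 0, 0, 0, 0, 0, 0, 0]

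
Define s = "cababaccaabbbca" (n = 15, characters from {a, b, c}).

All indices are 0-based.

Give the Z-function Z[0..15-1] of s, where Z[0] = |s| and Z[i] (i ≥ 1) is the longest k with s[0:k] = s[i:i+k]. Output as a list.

Z[0]=15
i=1: i≥r, start 0; Z[1]=0
i=2: i≥r, start 0; Z[2]=0
i=3: i≥r, start 0; Z[3]=0
i=4: i≥r, start 0; Z[4]=0
i=5: i≥r, start 0; Z[5]=0
i=6: i≥r, start 0; Z[6]=1 scan→box=[6,7)
i=7: i≥r, start 0; Z[7]=2 scan→box=[7,9)
i=8: min(r-i=1, Z[1]=0)=0; Z[8]=0
i=9: i≥r, start 0; Z[9]=0
i=10: i≥r, start 0; Z[10]=0
i=11: i≥r, start 0; Z[11]=0
i=12: i≥r, start 0; Z[12]=0
i=13: i≥r, start 0; Z[13]=2 scan→box=[13,15)
i=14: min(r-i=1, Z[1]=0)=0; Z[14]=0

[15, 0, 0, 0, 0, 0, 1, 2, 0, 0, 0, 0, 0, 2, 0]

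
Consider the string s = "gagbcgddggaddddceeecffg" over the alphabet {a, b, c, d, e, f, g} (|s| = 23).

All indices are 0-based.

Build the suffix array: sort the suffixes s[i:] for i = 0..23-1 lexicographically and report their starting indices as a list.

sorted suffixes:
  #0 SA[0]=10  'addddceeecffg'
  #1 SA[1]=1  'agbcgddggaddddceeecffg'
  #2 SA[2]=3  'bcgddggaddddceeecffg'
  #3 SA[3]=15  'ceeecffg'
  #4 SA[4]=19  'cffg'
  #5 SA[5]=4  'cgddggaddddceeecffg'
  #6 SA[6]=14  'dceeecffg'
  #7 SA[7]=13  'ddceeecffg'
  #8 SA[8]=12  'dddceeecffg'
  #9 SA[9]=11  'ddddceeecffg'
  #10 SA[10]=6  'ddggaddddceeecffg'
  #11 SA[11]=7  'dggaddddceeecffg'
  #12 SA[12]=18  'ecffg'
  #13 SA[13]=17  'eecffg'
  #14 SA[14]=16  'eeecffg'
  #15 SA[15]=20  'ffg'
  #16 SA[16]=21  'fg'
  #17 SA[17]=22  'g'
  #18 SA[18]=9  'gaddddceeecffg'
  #19 SA[19]=0  'gagbcgddggaddddceeecffg'
  #20 SA[20]=2  'gbcgddggaddddceeecffg'
  #21 SA[21]=5  'gddggaddddceeecffg'
  #22 SA[22]=8  'ggaddddceeecffg'

[10, 1, 3, 15, 19, 4, 14, 13, 12, 11, 6, 7, 18, 17, 16, 20, 21, 22, 9, 0, 2, 5, 8]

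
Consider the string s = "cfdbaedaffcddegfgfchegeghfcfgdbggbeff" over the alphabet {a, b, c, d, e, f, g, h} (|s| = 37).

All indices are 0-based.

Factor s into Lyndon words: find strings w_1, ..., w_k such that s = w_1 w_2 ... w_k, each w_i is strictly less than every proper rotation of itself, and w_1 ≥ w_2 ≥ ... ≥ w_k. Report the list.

emit factor 1: 'cfd' (i=0, period=3)
emit factor 2: 'b' (i=3, period=1)
emit factor 3: 'aedaffcddegfgfchegeghfcfgdbggbeff' (i=4, period=33)

["cfd", "b", "aedaffcddegfgfchegeghfcfgdbggbeff"]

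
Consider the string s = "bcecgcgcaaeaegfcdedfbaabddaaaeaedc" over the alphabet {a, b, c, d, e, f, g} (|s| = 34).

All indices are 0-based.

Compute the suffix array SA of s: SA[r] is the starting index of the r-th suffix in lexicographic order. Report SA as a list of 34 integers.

[26, 21, 27, 8, 22, 28, 9, 30, 11, 20, 0, 23, 33, 7, 15, 1, 5, 3, 25, 32, 24, 16, 18, 29, 10, 2, 31, 17, 12, 19, 14, 6, 4, 13]

rank | idx | suffix
   0 |  26 | aaaeaedc
   1 |  21 | aabddaaaeaedc
   2 |  27 | aaeaedc
   3 |   8 | aaeaegfcdedfbaabddaaaeaedc
   4 |  22 | abddaaaeaedc
   5 |  28 | aeaedc
   6 |   9 | aeaegfcdedfbaabddaaaeaedc
   7 |  30 | aedc
   8 |  11 | aegfcdedfbaabddaaaeaedc
   9 |  20 | baabddaaaeaedc
  10 |   0 | bcecgcgcaaeaegfcdedfbaabddaaaeaedc
  11 |  23 | bddaaaeaedc
  12 |  33 | c
  13 |   7 | caaeaegfcdedfbaabddaaaeaedc
  14 |  15 | cdedfbaabddaaaeaedc
  15 |   1 | cecgcgcaaeaegfcdedfbaabddaaaeaedc
  16 |   5 | cgcaaeaegfcdedfbaabddaaaeaedc
  17 |   3 | cgcgcaaeaegfcdedfbaabddaaaeaedc
  18 |  25 | daaaeaedc
  19 |  32 | dc
  20 |  24 | ddaaaeaedc
  21 |  16 | dedfbaabddaaaeaedc
  22 |  18 | dfbaabddaaaeaedc
  23 |  29 | eaedc
  24 |  10 | eaegfcdedfbaabddaaaeaedc
  25 |   2 | ecgcgcaaeaegfcdedfbaabddaaaeaedc
  26 |  31 | edc
  27 |  17 | edfbaabddaaaeaedc
  28 |  12 | egfcdedfbaabddaaaeaedc
  29 |  19 | fbaabddaaaeaedc
  30 |  14 | fcdedfbaabddaaaeaedc
  31 |   6 | gcaaeaegfcdedfbaabddaaaeaedc
  32 |   4 | gcgcaaeaegfcdedfbaabddaaaeaedc
  33 |  13 | gfcdedfbaabddaaaeaedc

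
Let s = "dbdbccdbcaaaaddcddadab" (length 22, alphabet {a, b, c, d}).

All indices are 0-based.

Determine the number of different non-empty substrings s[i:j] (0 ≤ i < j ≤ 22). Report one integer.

224

rank→(start, suffix):
  0 → (9, 'aaaaddcddadab')
  1 → (10, 'aaaddcddadab')
  2 → (11, 'aaddcddadab')
  3 → (20, 'ab')
  4 → (18, 'adab')
  5 → (12, 'addcddadab')
  6 → (21, 'b')
  7 → (7, 'bcaaaaddcddadab')
  8 → (3, 'bccdbcaaaaddcddadab')
  9 → (1, 'bdbccdbcaaaaddcddadab')
  10 → (8, 'caaaaddcddadab')
  11 → (4, 'ccdbcaaaaddcddadab')
  12 → (5, 'cdbcaaaaddcddadab')
  13 → (15, 'cddadab')
  14 → (19, 'dab')
  15 → (17, 'dadab')
  16 → (6, 'dbcaaaaddcddadab')
  17 → (2, 'dbccdbcaaaaddcddadab')
  18 → (0, 'dbdbccdbcaaaaddcddadab')
  19 → (14, 'dcddadab')
  20 → (16, 'ddadab')
  21 → (13, 'ddcddadab')

SA = [9, 10, 11, 20, 18, 12, 21, 7, 3, 1, 8, 4, 5, 15, 19, 17, 6, 2, 0, 14, 16, 13]
i: (SA[i-1],SA[i]) lcp shared
  1: (9,10) 3 'aaa'
  2: (10,11) 2 'aa'
  3: (11,20) 1 'a'
  4: (20,18) 1 'a'
  5: (18,12) 2 'ad'
  6: (12,21) 0 ''
  7: (21,7) 1 'b'
  8: (7,3) 2 'bc'
  9: (3,1) 1 'b'
  10: (1,8) 0 ''
  11: (8,4) 1 'c'
  12: (4,5) 1 'c'
  13: (5,15) 2 'cd'
  14: (15,19) 0 ''
  15: (19,17) 2 'da'
  16: (17,6) 1 'd'
  17: (6,2) 3 'dbc'
  18: (2,0) 2 'db'
  19: (0,14) 1 'd'
  20: (14,16) 1 'd'
  21: (16,13) 2 'dd'

n(n+1)/2 = 22·23/2 = 253
Σ LCP = 0 + 3 + 2 + 1 + 1 + 2 + 0 + 1 + 2 + 1 + 0 + 1 + 1 + 2 + 0 + 2 + 1 + 3 + 2 + 1 + 1 + 2 = 29
distinct = 253 − 29 = 224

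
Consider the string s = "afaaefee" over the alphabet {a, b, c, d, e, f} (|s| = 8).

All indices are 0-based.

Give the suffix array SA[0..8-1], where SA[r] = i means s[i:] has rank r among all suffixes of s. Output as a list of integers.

[2, 3, 0, 7, 6, 4, 1, 5]

rank | idx | suffix
   0 |   2 | aaefee
   1 |   3 | aefee
   2 |   0 | afaaefee
   3 |   7 | e
   4 |   6 | ee
   5 |   4 | efee
   6 |   1 | faaefee
   7 |   5 | fee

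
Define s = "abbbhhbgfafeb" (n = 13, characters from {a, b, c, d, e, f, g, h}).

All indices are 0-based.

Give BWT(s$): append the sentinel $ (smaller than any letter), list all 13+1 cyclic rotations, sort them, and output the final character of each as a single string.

rank  rotation        last
    0  $abbbhhbgfafeb  b
    1  abbbhhbgfafeb$  $
    2  afeb$abbbhhbgf  f
    3  b$abbbhhbgfafe  e
    4  bbbhhbgfafeb$a  a
    5  bbhhbgfafeb$ab  b
    6  bgfafeb$abbbhh  h
    7  bhhbgfafeb$abb  b
    8  eb$abbbhhbgfaf  f
    9  fafeb$abbbhhbg  g
   10  feb$abbbhhbgfa  a
   11  gfafeb$abbbhhb  b
   12  hbgfafeb$abbbh  h
   13  hhbgfafeb$abbb  b

b$feabhbfgabhb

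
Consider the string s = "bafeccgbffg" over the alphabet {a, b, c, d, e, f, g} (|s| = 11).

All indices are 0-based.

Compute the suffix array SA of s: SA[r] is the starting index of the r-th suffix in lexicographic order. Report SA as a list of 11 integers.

[1, 0, 7, 4, 5, 3, 2, 8, 9, 10, 6]

rank | idx | suffix
   0 |   1 | afeccgbffg
   1 |   0 | bafeccgbffg
   2 |   7 | bffg
   3 |   4 | ccgbffg
   4 |   5 | cgbffg
   5 |   3 | eccgbffg
   6 |   2 | feccgbffg
   7 |   8 | ffg
   8 |   9 | fg
   9 |  10 | g
  10 |   6 | gbffg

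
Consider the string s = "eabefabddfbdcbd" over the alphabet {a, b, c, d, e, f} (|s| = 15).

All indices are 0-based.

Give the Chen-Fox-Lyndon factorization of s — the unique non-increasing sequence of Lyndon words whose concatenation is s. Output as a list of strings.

emit factor 1: 'e' (i=0, period=1)
emit factor 2: 'abef' (i=1, period=4)
emit factor 3: 'abddfbdcbd' (i=5, period=10)

["e", "abef", "abddfbdcbd"]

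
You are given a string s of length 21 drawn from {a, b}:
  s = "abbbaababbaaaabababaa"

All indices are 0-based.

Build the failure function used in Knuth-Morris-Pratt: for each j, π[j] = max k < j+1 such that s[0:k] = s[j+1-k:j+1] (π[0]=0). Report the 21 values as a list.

[0, 0, 0, 0, 1, 1, 2, 1, 2, 3, 1, 1, 1, 1, 2, 1, 2, 1, 2, 1, 1]

π[0] = 0
j=1 s[j]='b': π[1]=0 (border '')
j=2 s[j]='b': π[2]=0 (border '')
j=3 s[j]='b': π[3]=0 (border '')
j=4 s[j]='a': π[4]=1 (border 'a')
j=5 s[j]='a': k: 1→0; π[5]=1 (border 'a')
j=6 s[j]='b': π[6]=2 (border 'ab')
j=7 s[j]='a': k: 2→0; π[7]=1 (border 'a')
j=8 s[j]='b': π[8]=2 (border 'ab')
j=9 s[j]='b': π[9]=3 (border 'abb')
j=10 s[j]='a': k: 3→0; π[10]=1 (border 'a')
j=11 s[j]='a': k: 1→0; π[11]=1 (border 'a')
j=12 s[j]='a': k: 1→0; π[12]=1 (border 'a')
j=13 s[j]='a': k: 1→0; π[13]=1 (border 'a')
j=14 s[j]='b': π[14]=2 (border 'ab')
j=15 s[j]='a': k: 2→0; π[15]=1 (border 'a')
j=16 s[j]='b': π[16]=2 (border 'ab')
j=17 s[j]='a': k: 2→0; π[17]=1 (border 'a')
j=18 s[j]='b': π[18]=2 (border 'ab')
j=19 s[j]='a': k: 2→0; π[19]=1 (border 'a')
j=20 s[j]='a': k: 1→0; π[20]=1 (border 'a')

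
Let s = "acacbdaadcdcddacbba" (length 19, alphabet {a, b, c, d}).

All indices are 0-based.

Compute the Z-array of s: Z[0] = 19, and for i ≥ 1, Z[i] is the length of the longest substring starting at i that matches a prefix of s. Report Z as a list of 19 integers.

Z[0]=19
i=1: i≥r, start 0; Z[1]=0
i=2: i≥r, start 0; Z[2]=2 extend→box=[2,4)
i=3: min(r-i=1, Z[1]=0)=0; Z[3]=0
i=4: i≥r, start 0; Z[4]=0
i=5: i≥r, start 0; Z[5]=0
i=6: i≥r, start 0; Z[6]=1 extend→box=[6,7)
i=7: i≥r, start 0; Z[7]=1 extend→box=[7,8)
i=8: i≥r, start 0; Z[8]=0
i=9: i≥r, start 0; Z[9]=0
i=10: i≥r, start 0; Z[10]=0
i=11: i≥r, start 0; Z[11]=0
i=12: i≥r, start 0; Z[12]=0
i=13: i≥r, start 0; Z[13]=0
i=14: i≥r, start 0; Z[14]=2 extend→box=[14,16)
i=15: min(r-i=1, Z[1]=0)=0; Z[15]=0
i=16: i≥r, start 0; Z[16]=0
i=17: i≥r, start 0; Z[17]=0
i=18: i≥r, start 0; Z[18]=1 extend→box=[18,19)

[19, 0, 2, 0, 0, 0, 1, 1, 0, 0, 0, 0, 0, 0, 2, 0, 0, 0, 1]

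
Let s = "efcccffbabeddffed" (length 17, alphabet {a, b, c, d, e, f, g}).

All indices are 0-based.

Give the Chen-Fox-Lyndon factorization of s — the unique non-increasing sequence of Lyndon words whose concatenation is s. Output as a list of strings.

["ef", "cccff", "b", "abeddffed"]

emit factor 1: 'ef' (i=0, period=2)
emit factor 2: 'cccff' (i=2, period=5)
emit factor 3: 'b' (i=7, period=1)
emit factor 4: 'abeddffed' (i=8, period=9)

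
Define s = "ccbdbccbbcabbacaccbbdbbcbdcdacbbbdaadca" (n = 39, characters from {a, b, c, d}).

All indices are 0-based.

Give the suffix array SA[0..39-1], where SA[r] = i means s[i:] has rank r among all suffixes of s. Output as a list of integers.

[38, 34, 10, 13, 28, 15, 35, 12, 11, 30, 7, 21, 31, 18, 8, 22, 4, 32, 19, 2, 24, 37, 9, 14, 29, 6, 17, 1, 23, 5, 16, 0, 26, 33, 27, 20, 3, 36, 25]

rank | idx | suffix
   0 |  38 | a
   1 |  34 | aadca
   2 |  10 | abbacaccbbdbbcbdcdacbbbdaadca
   3 |  13 | acaccbbdbbcbdcdacbbbdaadca
   4 |  28 | acbbbdaadca
   5 |  15 | accbbdbbcbdcdacbbbdaadca
   6 |  35 | adca
   7 |  12 | bacaccbbdbbcbdcdacbbbdaadca
   8 |  11 | bbacaccbbdbbcbdcdacbbbdaadca
   9 |  30 | bbbdaadca
  10 |   7 | bbcabbacaccbbdbbcbdcdacbbbdaadca
  11 |  21 | bbcbdcdacbbbdaadca
  12 |  31 | bbdaadca
  13 |  18 | bbdbbcbdcdacbbbdaadca
  14 |   8 | bcabbacaccbbdbbcbdcdacbbbdaadca
  15 |  22 | bcbdcdacbbbdaadca
  16 |   4 | bccbbcabbacaccbbdbbcbdcdacbbbdaadca
  17 |  32 | bdaadca
  18 |  19 | bdbbcbdcdacbbbdaadca
  19 |   2 | bdbccbbcabbacaccbbdbbcbdcdacbbbdaadca
  20 |  24 | bdcdacbbbdaadca
  21 |  37 | ca
  22 |   9 | cabbacaccbbdbbcbdcdacbbbdaadca
  23 |  14 | caccbbdbbcbdcdacbbbdaadca
  24 |  29 | cbbbdaadca
  25 |   6 | cbbcabbacaccbbdbbcbdcdacbbbdaadca
  26 |  17 | cbbdbbcbdcdacbbbdaadca
  27 |   1 | cbdbccbbcabbacaccbbdbbcbdcdacbbbdaadca
  28 |  23 | cbdcdacbbbdaadca
  29 |   5 | ccbbcabbacaccbbdbbcbdcdacbbbdaadca
  30 |  16 | ccbbdbbcbdcdacbbbdaadca
  31 |   0 | ccbdbccbbcabbacaccbbdbbcbdcdacbbbdaadca
  32 |  26 | cdacbbbdaadca
  33 |  33 | daadca
  34 |  27 | dacbbbdaadca
  35 |  20 | dbbcbdcdacbbbdaadca
  36 |   3 | dbccbbcabbacaccbbdbbcbdcdacbbbdaadca
  37 |  36 | dca
  38 |  25 | dcdacbbbdaadca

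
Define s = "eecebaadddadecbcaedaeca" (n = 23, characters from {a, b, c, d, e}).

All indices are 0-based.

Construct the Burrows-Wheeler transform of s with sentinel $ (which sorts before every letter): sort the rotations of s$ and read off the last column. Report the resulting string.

acbaddcecebeededaacadea$

rank  rotation                  last
    0  $eecebaadddadecbcaedaeca  a
    1  a$eecebaadddadecbcaedaec  c
    2  aadddadecbcaedaeca$eeceb  b
    3  adddadecbcaedaeca$eeceba  a
    4  adecbcaedaeca$eecebaaddd  d
    5  aeca$eecebaadddadecbcaed  d
    6  aedaeca$eecebaadddadecbc  c
    7  baadddadecbcaedaeca$eece  e
    8  bcaedaeca$eecebaadddadec  c
    9  ca$eecebaadddadecbcaedae  e
   10  caedaeca$eecebaadddadecb  b
   11  cbcaedaeca$eecebaadddade  e
   12  cebaadddadecbcaedaeca$ee  e
   13  dadecbcaedaeca$eecebaadd  d
   14  daeca$eecebaadddadecbcae  e
   15  ddadecbcaedaeca$eecebaad  d
   16  dddadecbcaedaeca$eecebaa  a
   17  decbcaedaeca$eecebaaddda  a
   18  ebaadddadecbcaedaeca$eec  c
   19  eca$eecebaadddadecbcaeda  a
   20  ecbcaedaeca$eecebaadddad  d
   21  ecebaadddadecbcaedaeca$e  e
   22  edaeca$eecebaadddadecbca  a
   23  eecebaadddadecbcaedaeca$  $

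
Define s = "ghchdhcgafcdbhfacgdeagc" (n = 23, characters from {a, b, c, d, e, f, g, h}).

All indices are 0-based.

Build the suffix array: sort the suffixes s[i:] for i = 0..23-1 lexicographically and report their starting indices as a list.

[15, 8, 20, 12, 22, 10, 6, 16, 2, 11, 18, 4, 19, 14, 9, 7, 21, 17, 0, 5, 1, 3, 13]

rank | idx | suffix
   0 |  15 | acgdeagc
   1 |   8 | afcdbhfacgdeagc
   2 |  20 | agc
   3 |  12 | bhfacgdeagc
   4 |  22 | c
   5 |  10 | cdbhfacgdeagc
   6 |   6 | cgafcdbhfacgdeagc
   7 |  16 | cgdeagc
   8 |   2 | chdhcgafcdbhfacgdeagc
   9 |  11 | dbhfacgdeagc
  10 |  18 | deagc
  11 |   4 | dhcgafcdbhfacgdeagc
  12 |  19 | eagc
  13 |  14 | facgdeagc
  14 |   9 | fcdbhfacgdeagc
  15 |   7 | gafcdbhfacgdeagc
  16 |  21 | gc
  17 |  17 | gdeagc
  18 |   0 | ghchdhcgafcdbhfacgdeagc
  19 |   5 | hcgafcdbhfacgdeagc
  20 |   1 | hchdhcgafcdbhfacgdeagc
  21 |   3 | hdhcgafcdbhfacgdeagc
  22 |  13 | hfacgdeagc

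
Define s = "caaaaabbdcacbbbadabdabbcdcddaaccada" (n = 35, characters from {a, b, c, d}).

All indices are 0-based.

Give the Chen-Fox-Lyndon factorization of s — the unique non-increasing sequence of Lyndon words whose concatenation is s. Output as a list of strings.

["c", "aaaaabbdcacbbbadabdabbcdcddaaccad", "a"]

emit factor 1: 'c' (i=0, period=1)
emit factor 2: 'aaaaabbdcacbbbadabdabbcdcddaaccad' (i=1, period=33)
emit factor 3: 'a' (i=34, period=1)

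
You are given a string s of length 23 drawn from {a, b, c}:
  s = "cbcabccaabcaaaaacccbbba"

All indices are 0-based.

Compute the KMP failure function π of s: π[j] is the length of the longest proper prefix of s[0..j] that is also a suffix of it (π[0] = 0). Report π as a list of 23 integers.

[0, 0, 1, 0, 0, 1, 1, 0, 0, 0, 1, 0, 0, 0, 0, 0, 1, 1, 1, 2, 0, 0, 0]

π[0] = 0
j=1 s[j]='b': π[1]=0 (border '')
j=2 s[j]='c': π[2]=1 (border 'c')
j=3 s[j]='a': k: 1→0; π[3]=0 (border '')
j=4 s[j]='b': π[4]=0 (border '')
j=5 s[j]='c': π[5]=1 (border 'c')
j=6 s[j]='c': k: 1→0; π[6]=1 (border 'c')
j=7 s[j]='a': k: 1→0; π[7]=0 (border '')
j=8 s[j]='a': π[8]=0 (border '')
j=9 s[j]='b': π[9]=0 (border '')
j=10 s[j]='c': π[10]=1 (border 'c')
j=11 s[j]='a': k: 1→0; π[11]=0 (border '')
j=12 s[j]='a': π[12]=0 (border '')
j=13 s[j]='a': π[13]=0 (border '')
j=14 s[j]='a': π[14]=0 (border '')
j=15 s[j]='a': π[15]=0 (border '')
j=16 s[j]='c': π[16]=1 (border 'c')
j=17 s[j]='c': k: 1→0; π[17]=1 (border 'c')
j=18 s[j]='c': k: 1→0; π[18]=1 (border 'c')
j=19 s[j]='b': π[19]=2 (border 'cb')
j=20 s[j]='b': k: 2→0; π[20]=0 (border '')
j=21 s[j]='b': π[21]=0 (border '')
j=22 s[j]='a': π[22]=0 (border '')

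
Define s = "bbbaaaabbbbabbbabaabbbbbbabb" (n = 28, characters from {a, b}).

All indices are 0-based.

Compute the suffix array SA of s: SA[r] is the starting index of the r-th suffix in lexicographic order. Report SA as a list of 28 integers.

[3, 4, 5, 17, 15, 25, 11, 6, 18, 27, 2, 16, 14, 24, 10, 26, 1, 13, 23, 9, 0, 12, 22, 8, 21, 7, 20, 19]

rank→(start, suffix):
  0 → (3, 'aaaabbbbabbbabaabbbbbbabb')
  1 → (4, 'aaabbbbabbbabaabbbbbbabb')
  2 → (5, 'aabbbbabbbabaabbbbbbabb')
  3 → (17, 'aabbbbbbabb')
  4 → (15, 'abaabbbbbbabb')
  5 → (25, 'abb')
  6 → (11, 'abbbabaabbbbbbabb')
  7 → (6, 'abbbbabbbabaabbbbbbabb')
  8 → (18, 'abbbbbbabb')
  9 → (27, 'b')
  10 → (2, 'baaaabbbbabbbabaabbbbbbabb')
  11 → (16, 'baabbbbbbabb')
  12 → (14, 'babaabbbbbbabb')
  13 → (24, 'babb')
  14 → (10, 'babbbabaabbbbbbabb')
  15 → (26, 'bb')
  16 → (1, 'bbaaaabbbbabbbabaabbbbbbabb')
  17 → (13, 'bbabaabbbbbbabb')
  18 → (23, 'bbabb')
  19 → (9, 'bbabbbabaabbbbbbabb')
  20 → (0, 'bbbaaaabbbbabbbabaabbbbbbabb')
  21 → (12, 'bbbabaabbbbbbabb')
  22 → (22, 'bbbabb')
  23 → (8, 'bbbabbbabaabbbbbbabb')
  24 → (21, 'bbbbabb')
  25 → (7, 'bbbbabbbabaabbbbbbabb')
  26 → (20, 'bbbbbabb')
  27 → (19, 'bbbbbbabb')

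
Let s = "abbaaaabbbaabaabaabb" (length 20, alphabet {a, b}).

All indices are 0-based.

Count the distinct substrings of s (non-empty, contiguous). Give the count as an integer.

rank→(start, suffix):
  0 → (3, 'aaaabbbaabaabaabb')
  1 → (4, 'aaabbbaabaabaabb')
  2 → (10, 'aabaabaabb')
  3 → (13, 'aabaabb')
  4 → (16, 'aabb')
  5 → (5, 'aabbbaabaabaabb')
  6 → (11, 'abaabaabb')
  7 → (14, 'abaabb')
  8 → (17, 'abb')
  9 → (0, 'abbaaaabbbaabaabaabb')
  10 → (6, 'abbbaabaabaabb')
  11 → (19, 'b')
  12 → (2, 'baaaabbbaabaabaabb')
  13 → (9, 'baabaabaabb')
  14 → (12, 'baabaabb')
  15 → (15, 'baabb')
  16 → (18, 'bb')
  17 → (1, 'bbaaaabbbaabaabaabb')
  18 → (8, 'bbaabaabaabb')
  19 → (7, 'bbbaabaabaabb')

SA = [3, 4, 10, 13, 16, 5, 11, 14, 17, 0, 6, 19, 2, 9, 12, 15, 18, 1, 8, 7]
rank  pair      lcp
   1  s[3:],s[4:]  3  'aaa'
   2  s[4:],s[10:]  2  'aa'
   3  s[10:],s[13:]  6  'aabaab'
   4  s[13:],s[16:]  3  'aab'
   5  s[16:],s[5:]  4  'aabb'
   6  s[5:],s[11:]  1  'a'
   7  s[11:],s[14:]  5  'abaab'
   8  s[14:],s[17:]  2  'ab'
   9  s[17:],s[0:]  3  'abb'
  10  s[0:],s[6:]  3  'abb'
  11  s[6:],s[19:]  0  ''
  12  s[19:],s[2:]  1  'b'
  13  s[2:],s[9:]  3  'baa'
  14  s[9:],s[12:]  7  'baabaab'
  15  s[12:],s[15:]  4  'baab'
  16  s[15:],s[18:]  1  'b'
  17  s[18:],s[1:]  2  'bb'
  18  s[1:],s[8:]  4  'bbaa'
  19  s[8:],s[7:]  2  'bb'

n(n+1)/2 = 20·21/2 = 210
Σ LCP = 0 + 3 + 2 + 6 + 3 + 4 + 1 + 5 + 2 + 3 + 3 + 0 + 1 + 3 + 7 + 4 + 1 + 2 + 4 + 2 = 56
distinct = 210 − 56 = 154

154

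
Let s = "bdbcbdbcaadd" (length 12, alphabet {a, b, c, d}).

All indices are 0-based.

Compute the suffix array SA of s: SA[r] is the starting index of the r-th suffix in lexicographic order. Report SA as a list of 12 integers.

[8, 9, 6, 2, 4, 0, 7, 3, 11, 5, 1, 10]

rank | idx | suffix
   0 |   8 | aadd
   1 |   9 | add
   2 |   6 | bcaadd
   3 |   2 | bcbdbcaadd
   4 |   4 | bdbcaadd
   5 |   0 | bdbcbdbcaadd
   6 |   7 | caadd
   7 |   3 | cbdbcaadd
   8 |  11 | d
   9 |   5 | dbcaadd
  10 |   1 | dbcbdbcaadd
  11 |  10 | dd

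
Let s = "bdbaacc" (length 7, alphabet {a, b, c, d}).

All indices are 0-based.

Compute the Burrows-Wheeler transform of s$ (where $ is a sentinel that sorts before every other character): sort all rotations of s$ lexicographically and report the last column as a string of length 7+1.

cbad$cab

rank  rotation  last
    0  $bdbaacc  c
    1  aacc$bdb  b
    2  acc$bdba  a
    3  baacc$bd  d
    4  bdbaacc$  $
    5  c$bdbaac  c
    6  cc$bdbaa  a
    7  dbaacc$b  b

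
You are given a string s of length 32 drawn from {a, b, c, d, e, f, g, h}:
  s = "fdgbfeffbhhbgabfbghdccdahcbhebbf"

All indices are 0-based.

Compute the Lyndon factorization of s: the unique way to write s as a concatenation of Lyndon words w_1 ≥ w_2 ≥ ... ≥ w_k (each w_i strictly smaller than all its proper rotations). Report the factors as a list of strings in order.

emit factor 1: 'f' (i=0, period=1)
emit factor 2: 'dg' (i=1, period=2)
emit factor 3: 'bfeffbhhbg' (i=3, period=10)
emit factor 4: 'abfbghdccdahcbhebbf' (i=13, period=19)

["f", "dg", "bfeffbhhbg", "abfbghdccdahcbhebbf"]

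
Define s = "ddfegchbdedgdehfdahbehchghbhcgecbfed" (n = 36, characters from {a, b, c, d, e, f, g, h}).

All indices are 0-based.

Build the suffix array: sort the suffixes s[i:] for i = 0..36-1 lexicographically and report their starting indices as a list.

[17, 7, 19, 32, 26, 31, 28, 5, 22, 35, 16, 0, 8, 12, 1, 10, 30, 34, 9, 3, 20, 13, 15, 33, 2, 4, 11, 29, 24, 6, 18, 25, 27, 21, 14, 23]

sorted suffixes:
  #0 SA[0]=17  'ahbehchghbhcgecbfed'
  #1 SA[1]=7  'bdedgdehfdahbehchghbhcgecbfed'
  #2 SA[2]=19  'behchghbhcgecbfed'
  #3 SA[3]=32  'bfed'
  #4 SA[4]=26  'bhcgecbfed'
  #5 SA[5]=31  'cbfed'
  #6 SA[6]=28  'cgecbfed'
  #7 SA[7]=5  'chbdedgdehfdahbehchghbhcgecbfed'
  #8 SA[8]=22  'chghbhcgecbfed'
  #9 SA[9]=35  'd'
  #10 SA[10]=16  'dahbehchghbhcgecbfed'
  #11 SA[11]=0  'ddfegchbdedgdehfdahbehchghbhcgecbfed'
  #12 SA[12]=8  'dedgdehfdahbehchghbhcgecbfed'
  #13 SA[13]=12  'dehfdahbehchghbhcgecbfed'
  #14 SA[14]=1  'dfegchbdedgdehfdahbehchghbhcgecbfed'
  #15 SA[15]=10  'dgdehfdahbehchghbhcgecbfed'
  #16 SA[16]=30  'ecbfed'
  #17 SA[17]=34  'ed'
  #18 SA[18]=9  'edgdehfdahbehchghbhcgecbfed'
  #19 SA[19]=3  'egchbdedgdehfdahbehchghbhcgecbfed'
  #20 SA[20]=20  'ehchghbhcgecbfed'
  #21 SA[21]=13  'ehfdahbehchghbhcgecbfed'
  #22 SA[22]=15  'fdahbehchghbhcgecbfed'
  #23 SA[23]=33  'fed'
  #24 SA[24]=2  'fegchbdedgdehfdahbehchghbhcgecbfed'
  #25 SA[25]=4  'gchbdedgdehfdahbehchghbhcgecbfed'
  #26 SA[26]=11  'gdehfdahbehchghbhcgecbfed'
  #27 SA[27]=29  'gecbfed'
  #28 SA[28]=24  'ghbhcgecbfed'
  #29 SA[29]=6  'hbdedgdehfdahbehchghbhcgecbfed'
  #30 SA[30]=18  'hbehchghbhcgecbfed'
  #31 SA[31]=25  'hbhcgecbfed'
  #32 SA[32]=27  'hcgecbfed'
  #33 SA[33]=21  'hchghbhcgecbfed'
  #34 SA[34]=14  'hfdahbehchghbhcgecbfed'
  #35 SA[35]=23  'hghbhcgecbfed'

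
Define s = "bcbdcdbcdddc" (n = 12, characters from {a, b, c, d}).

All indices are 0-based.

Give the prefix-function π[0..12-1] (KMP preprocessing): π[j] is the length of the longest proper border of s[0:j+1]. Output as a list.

[0, 0, 1, 0, 0, 0, 1, 2, 0, 0, 0, 0]

π[0] = 0
j=1 s[j]='c': π[1]=0 (border '')
j=2 s[j]='b': π[2]=1 (border 'b')
j=3 s[j]='d': k: 1→0; π[3]=0 (border '')
j=4 s[j]='c': π[4]=0 (border '')
j=5 s[j]='d': π[5]=0 (border '')
j=6 s[j]='b': π[6]=1 (border 'b')
j=7 s[j]='c': π[7]=2 (border 'bc')
j=8 s[j]='d': k: 2→0; π[8]=0 (border '')
j=9 s[j]='d': π[9]=0 (border '')
j=10 s[j]='d': π[10]=0 (border '')
j=11 s[j]='c': π[11]=0 (border '')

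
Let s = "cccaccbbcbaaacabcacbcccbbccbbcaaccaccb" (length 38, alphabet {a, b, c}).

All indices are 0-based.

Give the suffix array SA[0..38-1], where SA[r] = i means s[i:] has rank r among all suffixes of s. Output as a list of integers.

[10, 11, 30, 14, 12, 17, 31, 34, 3, 37, 9, 27, 6, 23, 28, 15, 7, 24, 19, 29, 13, 16, 33, 2, 36, 8, 26, 5, 22, 18, 32, 1, 35, 25, 4, 21, 0, 20]

rank→(start, suffix):
  0 → (10, 'aaacabcacbcccbbccbbcaaccaccb')
  1 → (11, 'aacabcacbcccbbccbbcaaccaccb')
  2 → (30, 'aaccaccb')
  3 → (14, 'abcacbcccbbccbbcaaccaccb')
  4 → (12, 'acabcacbcccbbccbbcaaccaccb')
  5 → (17, 'acbcccbbccbbcaaccaccb')
  6 → (31, 'accaccb')
  7 → (34, 'accb')
  8 → (3, 'accbbcbaaacabcacbcccbbccbbcaaccaccb')
  9 → (37, 'b')
  10 → (9, 'baaacabcacbcccbbccbbcaaccaccb')
  11 → (27, 'bbcaaccaccb')
  12 → (6, 'bbcbaaacabcacbcccbbccbbcaaccaccb')
  13 → (23, 'bbccbbcaaccaccb')
  14 → (28, 'bcaaccaccb')
  15 → (15, 'bcacbcccbbccbbcaaccaccb')
  16 → (7, 'bcbaaacabcacbcccbbccbbcaaccaccb')
  17 → (24, 'bccbbcaaccaccb')
  18 → (19, 'bcccbbccbbcaaccaccb')
  19 → (29, 'caaccaccb')
  20 → (13, 'cabcacbcccbbccbbcaaccaccb')
  21 → (16, 'cacbcccbbccbbcaaccaccb')
  22 → (33, 'caccb')
  23 → (2, 'caccbbcbaaacabcacbcccbbccbbcaaccaccb')
  24 → (36, 'cb')
  25 → (8, 'cbaaacabcacbcccbbccbbcaaccaccb')
  26 → (26, 'cbbcaaccaccb')
  27 → (5, 'cbbcbaaacabcacbcccbbccbbcaaccaccb')
  28 → (22, 'cbbccbbcaaccaccb')
  29 → (18, 'cbcccbbccbbcaaccaccb')
  30 → (32, 'ccaccb')
  31 → (1, 'ccaccbbcbaaacabcacbcccbbccbbcaaccaccb')
  32 → (35, 'ccb')
  33 → (25, 'ccbbcaaccaccb')
  34 → (4, 'ccbbcbaaacabcacbcccbbccbbcaaccaccb')
  35 → (21, 'ccbbccbbcaaccaccb')
  36 → (0, 'cccaccbbcbaaacabcacbcccbbccbbcaaccaccb')
  37 → (20, 'cccbbccbbcaaccaccb')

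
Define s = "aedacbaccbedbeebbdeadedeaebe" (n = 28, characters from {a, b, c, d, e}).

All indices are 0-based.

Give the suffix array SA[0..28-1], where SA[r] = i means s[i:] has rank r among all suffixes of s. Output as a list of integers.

[3, 6, 19, 24, 0, 5, 15, 16, 26, 9, 12, 4, 8, 7, 2, 11, 17, 22, 20, 27, 18, 23, 14, 25, 1, 10, 21, 13]

rank→(start, suffix):
  0 → (3, 'acbaccbedbeebbdeadedeaebe')
  1 → (6, 'accbedbeebbdeadedeaebe')
  2 → (19, 'adedeaebe')
  3 → (24, 'aebe')
  4 → (0, 'aedacbaccbedbeebbdeadedeaebe')
  5 → (5, 'baccbedbeebbdeadedeaebe')
  6 → (15, 'bbdeadedeaebe')
  7 → (16, 'bdeadedeaebe')
  8 → (26, 'be')
  9 → (9, 'bedbeebbdeadedeaebe')
  10 → (12, 'beebbdeadedeaebe')
  11 → (4, 'cbaccbedbeebbdeadedeaebe')
  12 → (8, 'cbedbeebbdeadedeaebe')
  13 → (7, 'ccbedbeebbdeadedeaebe')
  14 → (2, 'dacbaccbedbeebbdeadedeaebe')
  15 → (11, 'dbeebbdeadedeaebe')
  16 → (17, 'deadedeaebe')
  17 → (22, 'deaebe')
  18 → (20, 'dedeaebe')
  19 → (27, 'e')
  20 → (18, 'eadedeaebe')
  21 → (23, 'eaebe')
  22 → (14, 'ebbdeadedeaebe')
  23 → (25, 'ebe')
  24 → (1, 'edacbaccbedbeebbdeadedeaebe')
  25 → (10, 'edbeebbdeadedeaebe')
  26 → (21, 'edeaebe')
  27 → (13, 'eebbdeadedeaebe')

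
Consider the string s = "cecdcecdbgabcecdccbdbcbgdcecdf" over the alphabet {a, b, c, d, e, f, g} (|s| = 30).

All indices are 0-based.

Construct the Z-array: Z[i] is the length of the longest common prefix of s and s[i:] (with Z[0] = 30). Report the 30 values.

Z[0]=30
i=1: outside box; Z[1]=0
i=2: outside box; Z[2]=1 extend→box=[2,3)
i=3: outside box; Z[3]=0
i=4: outside box; Z[4]=4 extend→box=[4,8)
i=5: min(r-i=3, Z[1]=0)=0; Z[5]=0
i=6: min(r-i=2, Z[2]=1)=1; Z[6]=1
i=7: min(r-i=1, Z[3]=0)=0; Z[7]=0
i=8: outside box; Z[8]=0
i=9: outside box; Z[9]=0
i=10: outside box; Z[10]=0
i=11: outside box; Z[11]=0
i=12: outside box; Z[12]=5 extend→box=[12,17)
i=13: min(r-i=4, Z[1]=0)=0; Z[13]=0
i=14: min(r-i=3, Z[2]=1)=1; Z[14]=1
i=15: min(r-i=2, Z[3]=0)=0; Z[15]=0
i=16: min(r-i=1, Z[4]=4)=1; Z[16]=1
i=17: outside box; Z[17]=1 extend→box=[17,18)
i=18: outside box; Z[18]=0
i=19: outside box; Z[19]=0
i=20: outside box; Z[20]=0
i=21: outside box; Z[21]=1 extend→box=[21,22)
i=22: outside box; Z[22]=0
i=23: outside box; Z[23]=0
i=24: outside box; Z[24]=0
i=25: outside box; Z[25]=4 extend→box=[25,29)
i=26: min(r-i=3, Z[1]=0)=0; Z[26]=0
i=27: min(r-i=2, Z[2]=1)=1; Z[27]=1
i=28: min(r-i=1, Z[3]=0)=0; Z[28]=0
i=29: outside box; Z[29]=0

[30, 0, 1, 0, 4, 0, 1, 0, 0, 0, 0, 0, 5, 0, 1, 0, 1, 1, 0, 0, 0, 1, 0, 0, 0, 4, 0, 1, 0, 0]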